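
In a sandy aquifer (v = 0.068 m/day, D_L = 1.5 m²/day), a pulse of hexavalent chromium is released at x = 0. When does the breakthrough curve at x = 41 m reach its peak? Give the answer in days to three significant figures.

For the 1D instantaneous-source solution, setting ∂C/∂t = 0 at fixed x gives v²t² + 2Dt − x² = 0, so t = (√(D² + v²x²) − D)/v².
√(D² + v²x²) = √(1.5² + 0.068² × 41²) = 3.166; v² = 0.004624.
t = (3.166 − 1.5)/0.004624 = 360 days (vs. the pure-advection estimate x/v = 603 d).

360 days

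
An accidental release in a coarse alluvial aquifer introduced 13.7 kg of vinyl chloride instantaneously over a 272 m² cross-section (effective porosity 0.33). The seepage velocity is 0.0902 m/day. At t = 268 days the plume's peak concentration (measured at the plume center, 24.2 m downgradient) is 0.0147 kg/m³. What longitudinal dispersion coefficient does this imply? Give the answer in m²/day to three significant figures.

At the plume center C_max = M/(n_e·A·√(4πDt)), so D = M²/(4πt·(n_e·A·C_max)²).
n_e·A·C_max = 0.33 × 272 × 0.0147 = 1.319 kg/m.
D = 13.7²/(4π × 268 × 1.319²) = 0.0320 m²/day.

0.0320 m²/day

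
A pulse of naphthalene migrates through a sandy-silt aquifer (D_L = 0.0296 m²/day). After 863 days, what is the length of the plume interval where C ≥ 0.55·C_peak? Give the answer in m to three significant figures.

15.6 m

The plume is Gaussian with σ = √(2Dt) = √(2 × 0.0296 × 863) = 7.148 m.
C/C_peak = exp(−Δx²/(2σ²)) = 0.55 ⇒ Δx = σ·√(−2 ln 0.55) = 7.148 × 1.093 = 7.813 m.
Width = 2Δx = 15.6 m.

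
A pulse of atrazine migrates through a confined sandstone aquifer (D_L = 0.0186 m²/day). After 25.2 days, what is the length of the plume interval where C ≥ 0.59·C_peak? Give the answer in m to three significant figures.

The plume is Gaussian with σ = √(2Dt) = √(2 × 0.0186 × 25.2) = 0.9682 m.
C/C_peak = exp(−Δx²/(2σ²)) = 0.59 ⇒ Δx = σ·√(−2 ln 0.59) = 0.9682 × 1.027 = 0.9943 m.
Width = 2Δx = 1.99 m.

1.99 m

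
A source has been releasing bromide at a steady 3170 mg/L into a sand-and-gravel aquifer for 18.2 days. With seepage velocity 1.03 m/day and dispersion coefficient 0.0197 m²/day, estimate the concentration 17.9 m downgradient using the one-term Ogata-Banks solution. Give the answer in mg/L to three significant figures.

2670 mg/L

For a continuous step input, C/C₀ ≈ ½·erfc((x−vt)/(2√(Dt))).
vt = 1.03 × 18.2 = 18.746 m and 2√(Dt) = 2√(0.0197 × 18.2) = 1.198 m.
Argument (x−vt)/(2√(Dt)) = (17.9 − 18.746)/1.198 = -0.7062; ½·erfc(-0.7062) = 0.8410.
C = 3170 × 0.8410 = 2670 mg/L.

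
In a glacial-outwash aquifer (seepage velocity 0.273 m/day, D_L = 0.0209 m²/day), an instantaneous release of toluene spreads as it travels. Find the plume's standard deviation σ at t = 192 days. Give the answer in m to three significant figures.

2.83 m

Dispersive spreading gives a Gaussian with σ² = 2Dt; advection only shifts the center.
σ = √(2 × 0.0209 × 192) = 2.83 m.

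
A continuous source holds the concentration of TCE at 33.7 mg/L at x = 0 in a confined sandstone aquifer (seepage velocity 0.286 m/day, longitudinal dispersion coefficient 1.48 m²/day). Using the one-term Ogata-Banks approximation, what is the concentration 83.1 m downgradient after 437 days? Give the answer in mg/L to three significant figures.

For a continuous step input, C/C₀ ≈ ½·erfc((x−vt)/(2√(Dt))).
vt = 0.286 × 437 = 124.982 m and 2√(Dt) = 2√(1.48 × 437) = 50.86 m.
Argument (x−vt)/(2√(Dt)) = (83.1 − 124.982)/50.86 = -0.8235; ½·erfc(-0.8235) = 0.8779.
C = 33.7 × 0.8779 = 29.6 mg/L.

29.6 mg/L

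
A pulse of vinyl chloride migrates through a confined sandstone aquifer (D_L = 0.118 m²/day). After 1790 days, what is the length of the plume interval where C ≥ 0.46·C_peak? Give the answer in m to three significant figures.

The plume is Gaussian with σ = √(2Dt) = √(2 × 0.118 × 1790) = 20.55 m.
C/C_peak = exp(−Δx²/(2σ²)) = 0.46 ⇒ Δx = σ·√(−2 ln 0.46) = 20.55 × 1.246 = 25.61 m.
Width = 2Δx = 51.2 m.

51.2 m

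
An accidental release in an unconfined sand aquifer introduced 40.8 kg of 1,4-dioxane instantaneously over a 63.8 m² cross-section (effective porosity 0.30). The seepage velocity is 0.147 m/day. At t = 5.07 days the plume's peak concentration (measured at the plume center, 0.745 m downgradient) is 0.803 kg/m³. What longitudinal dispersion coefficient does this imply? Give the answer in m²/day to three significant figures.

At the plume center C_max = M/(n_e·A·√(4πDt)), so D = M²/(4πt·(n_e·A·C_max)²).
n_e·A·C_max = 0.30 × 63.8 × 0.803 = 15.37 kg/m.
D = 40.8²/(4π × 5.07 × 15.37²) = 0.111 m²/day.

0.111 m²/day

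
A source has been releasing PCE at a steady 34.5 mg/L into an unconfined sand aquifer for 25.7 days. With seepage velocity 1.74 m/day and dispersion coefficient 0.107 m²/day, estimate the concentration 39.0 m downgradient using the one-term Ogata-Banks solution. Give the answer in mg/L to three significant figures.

For a continuous step input, C/C₀ ≈ ½·erfc((x−vt)/(2√(Dt))).
vt = 1.74 × 25.7 = 44.718 m and 2√(Dt) = 2√(0.107 × 25.7) = 3.317 m.
Argument (x−vt)/(2√(Dt)) = (39.0 − 44.718)/3.317 = -1.724; ½·erfc(-1.724) = 0.9926.
C = 34.5 × 0.9926 = 34.2 mg/L.

34.2 mg/L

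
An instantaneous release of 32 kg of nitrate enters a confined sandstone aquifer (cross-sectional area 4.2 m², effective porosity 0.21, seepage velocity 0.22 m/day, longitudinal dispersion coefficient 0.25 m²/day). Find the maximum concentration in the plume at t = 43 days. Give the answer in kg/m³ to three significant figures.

3.12 kg/m³

The peak of an instantaneous 1D plume sits at x = vt; there the Gaussian factor is 1 and C_max = M/(n_e·A·√(4πDt)), where n_e·A is the pore area the mass is dissolved in.
√(4πDt) = √(4π × 0.25 × 43) = 11.62 m, so C_max = 32/(0.21 × 4.2 × 11.62) = 3.12 kg/m³.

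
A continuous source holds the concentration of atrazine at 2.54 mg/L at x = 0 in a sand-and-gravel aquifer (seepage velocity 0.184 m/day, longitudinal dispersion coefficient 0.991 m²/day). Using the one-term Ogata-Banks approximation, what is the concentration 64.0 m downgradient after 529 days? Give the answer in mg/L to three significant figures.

2.15 mg/L

For a continuous step input, C/C₀ ≈ ½·erfc((x−vt)/(2√(Dt))).
vt = 0.184 × 529 = 97.336 m and 2√(Dt) = 2√(0.991 × 529) = 45.79 m.
Argument (x−vt)/(2√(Dt)) = (64.0 − 97.336)/45.79 = -0.7280; ½·erfc(-0.7280) = 0.8484.
C = 2.54 × 0.8484 = 2.15 mg/L.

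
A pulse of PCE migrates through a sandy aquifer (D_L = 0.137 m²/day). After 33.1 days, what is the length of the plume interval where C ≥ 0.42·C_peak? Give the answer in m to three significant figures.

7.93 m

The plume is Gaussian with σ = √(2Dt) = √(2 × 0.137 × 33.1) = 3.012 m.
C/C_peak = exp(−Δx²/(2σ²)) = 0.42 ⇒ Δx = σ·√(−2 ln 0.42) = 3.012 × 1.317 = 3.967 m.
Width = 2Δx = 7.93 m.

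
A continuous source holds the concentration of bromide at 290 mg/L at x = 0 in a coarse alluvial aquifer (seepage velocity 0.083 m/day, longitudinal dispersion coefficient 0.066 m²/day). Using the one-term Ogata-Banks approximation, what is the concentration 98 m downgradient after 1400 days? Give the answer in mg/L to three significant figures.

264 mg/L

For a continuous step input, C/C₀ ≈ ½·erfc((x−vt)/(2√(Dt))).
vt = 0.083 × 1400 = 116.2 m and 2√(Dt) = 2√(0.066 × 1400) = 19.22 m.
Argument (x−vt)/(2√(Dt)) = (98 − 116.2)/19.22 = -0.9469; ½·erfc(-0.9469) = 0.9097.
C = 290 × 0.9097 = 264 mg/L.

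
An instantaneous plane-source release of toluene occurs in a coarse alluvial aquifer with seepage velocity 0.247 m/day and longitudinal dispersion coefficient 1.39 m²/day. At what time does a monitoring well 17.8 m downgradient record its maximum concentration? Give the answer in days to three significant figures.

For the 1D instantaneous-source solution, setting ∂C/∂t = 0 at fixed x gives v²t² + 2Dt − x² = 0, so t = (√(D² + v²x²) − D)/v².
√(D² + v²x²) = √(1.39² + 0.247² × 17.8²) = 4.611; v² = 0.061009.
t = (4.611 − 1.39)/0.061009 = 52.8 days (vs. the pure-advection estimate x/v = 72.1 d).

52.8 days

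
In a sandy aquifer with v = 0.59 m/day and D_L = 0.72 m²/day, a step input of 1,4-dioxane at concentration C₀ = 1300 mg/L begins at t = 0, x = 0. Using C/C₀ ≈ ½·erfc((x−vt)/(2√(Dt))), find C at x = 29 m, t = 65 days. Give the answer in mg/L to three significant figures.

For a continuous step input, C/C₀ ≈ ½·erfc((x−vt)/(2√(Dt))).
vt = 0.59 × 65 = 38.35 m and 2√(Dt) = 2√(0.72 × 65) = 13.68 m.
Argument (x−vt)/(2√(Dt)) = (29 − 38.35)/13.68 = -0.6835; ½·erfc(-0.6835) = 0.8331.
C = 1300 × 0.8331 = 1080 mg/L.

1080 mg/L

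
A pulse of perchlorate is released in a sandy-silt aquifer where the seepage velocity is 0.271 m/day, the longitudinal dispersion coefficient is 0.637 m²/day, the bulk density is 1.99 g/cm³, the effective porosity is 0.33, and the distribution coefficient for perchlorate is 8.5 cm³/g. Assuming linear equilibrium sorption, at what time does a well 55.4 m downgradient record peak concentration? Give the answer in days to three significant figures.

Retardation factor R = 1 + ρ_b·K_d/n = 1 + 1.99 × 8.5/0.33 = 52.26.
Sorption retards both mechanisms: v_R = v/R = 0.005186 m/day, D_R = D/R = 0.01219 m²/day.
Peak time from v_R²t² + 2D_R t − x² = 0: t = (√(D_R² + v_R²x²) − D_R)/v_R².
√(D_R² + v_R²x²) = √(0.01219² + 0.005186² × 55.4²) = 0.2876; v_R² = 2.689e-05.
t = (0.2876 − 0.01219)/2.689e-05 = 10200 days.

10200 days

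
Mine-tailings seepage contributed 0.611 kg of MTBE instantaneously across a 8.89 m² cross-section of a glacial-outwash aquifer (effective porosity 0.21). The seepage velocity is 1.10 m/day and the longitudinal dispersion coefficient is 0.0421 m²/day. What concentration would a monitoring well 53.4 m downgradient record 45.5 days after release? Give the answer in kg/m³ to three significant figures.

For an instantaneous plane source, C(x,t) = M/(n_e·A·√(4πDt)) · exp(−(x−vt)²/(4Dt)), with n_e·A the pore (flow) area.
Plume center vt = 1.10 × 45.5 = 50.05 m, so the well at 53.4 m is 3.35 m downgradient of the peak.
√(4πDt) = 4.906 m, giving peak height M/(n_e·A·√(4πDt)) = 0.611/(0.21 × 8.89 × 4.906) = 0.06671 kg/m³.
(x−vt)²/(4Dt) = (3.35)²/(4 × 0.0421 × 45.5) = 1.465; exp(−1.465) = 0.2311.
C = 0.06671 × 0.2311 = 0.0154 kg/m³.

0.0154 kg/m³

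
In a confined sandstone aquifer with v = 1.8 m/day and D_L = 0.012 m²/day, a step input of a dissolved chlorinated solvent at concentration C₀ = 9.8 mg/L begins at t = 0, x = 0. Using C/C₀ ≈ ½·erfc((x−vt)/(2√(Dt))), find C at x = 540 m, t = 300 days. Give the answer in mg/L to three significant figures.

For a continuous step input, C/C₀ ≈ ½·erfc((x−vt)/(2√(Dt))).
vt = 1.8 × 300 = 540 m and 2√(Dt) = 2√(0.012 × 300) = 3.795 m.
Argument (x−vt)/(2√(Dt)) = (540 − 540)/3.795 = 0; ½·erfc(0) = 0.5000.
C = 9.8 × 0.5000 = 4.90 mg/L.

4.90 mg/L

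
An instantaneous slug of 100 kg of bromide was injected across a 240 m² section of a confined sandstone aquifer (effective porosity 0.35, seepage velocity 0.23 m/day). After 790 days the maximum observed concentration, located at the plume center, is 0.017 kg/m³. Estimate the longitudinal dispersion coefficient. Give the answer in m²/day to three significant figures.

0.494 m²/day

At the plume center C_max = M/(n_e·A·√(4πDt)), so D = M²/(4πt·(n_e·A·C_max)²).
n_e·A·C_max = 0.35 × 240 × 0.017 = 1.428 kg/m.
D = 100²/(4π × 790 × 1.428²) = 0.494 m²/day.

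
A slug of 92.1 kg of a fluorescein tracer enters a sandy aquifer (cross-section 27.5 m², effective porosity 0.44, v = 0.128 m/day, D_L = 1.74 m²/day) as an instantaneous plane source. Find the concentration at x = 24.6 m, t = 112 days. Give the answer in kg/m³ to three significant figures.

0.134 kg/m³

For an instantaneous plane source, C(x,t) = M/(n_e·A·√(4πDt)) · exp(−(x−vt)²/(4Dt)), with n_e·A the pore (flow) area.
Plume center vt = 0.128 × 112 = 14.336 m, so the well at 24.6 m is 10.264 m downgradient of the peak.
√(4πDt) = 49.49 m, giving peak height M/(n_e·A·√(4πDt)) = 92.1/(0.44 × 27.5 × 49.49) = 0.1538 kg/m³.
(x−vt)²/(4Dt) = (10.264)²/(4 × 1.74 × 112) = 0.1351; exp(−0.1351) = 0.8736.
C = 0.1538 × 0.8736 = 0.134 kg/m³.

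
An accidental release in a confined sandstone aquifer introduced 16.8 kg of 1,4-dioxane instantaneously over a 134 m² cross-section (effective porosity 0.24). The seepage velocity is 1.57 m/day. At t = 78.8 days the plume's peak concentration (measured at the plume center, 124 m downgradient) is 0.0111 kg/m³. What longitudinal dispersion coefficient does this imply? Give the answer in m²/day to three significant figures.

2.24 m²/day

At the plume center C_max = M/(n_e·A·√(4πDt)), so D = M²/(4πt·(n_e·A·C_max)²).
n_e·A·C_max = 0.24 × 134 × 0.0111 = 0.3570 kg/m.
D = 16.8²/(4π × 78.8 × 0.3570²) = 2.24 m²/day.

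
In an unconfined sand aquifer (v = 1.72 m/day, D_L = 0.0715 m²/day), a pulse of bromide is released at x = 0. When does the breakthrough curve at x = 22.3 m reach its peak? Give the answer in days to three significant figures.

12.9 days

For the 1D instantaneous-source solution, setting ∂C/∂t = 0 at fixed x gives v²t² + 2Dt − x² = 0, so t = (√(D² + v²x²) − D)/v².
√(D² + v²x²) = √(0.0715² + 1.72² × 22.3²) = 38.36; v² = 2.9584.
t = (38.36 − 0.0715)/2.9584 = 12.9 days (vs. the pure-advection estimate x/v = 13.0 d).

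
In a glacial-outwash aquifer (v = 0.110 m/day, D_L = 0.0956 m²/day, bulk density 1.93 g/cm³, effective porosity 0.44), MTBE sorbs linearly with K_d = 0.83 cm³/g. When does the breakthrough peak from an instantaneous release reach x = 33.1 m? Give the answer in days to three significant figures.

1360 days

Retardation factor R = 1 + ρ_b·K_d/n = 1 + 1.93 × 0.83/0.44 = 4.641.
Sorption retards both mechanisms: v_R = v/R = 0.02370 m/day, D_R = D/R = 0.02060 m²/day.
Peak time from v_R²t² + 2D_R t − x² = 0: t = (√(D_R² + v_R²x²) − D_R)/v_R².
√(D_R² + v_R²x²) = √(0.02060² + 0.02370² × 33.1²) = 0.7847; v_R² = 0.0005617.
t = (0.7847 − 0.02060)/0.0005617 = 1360 days.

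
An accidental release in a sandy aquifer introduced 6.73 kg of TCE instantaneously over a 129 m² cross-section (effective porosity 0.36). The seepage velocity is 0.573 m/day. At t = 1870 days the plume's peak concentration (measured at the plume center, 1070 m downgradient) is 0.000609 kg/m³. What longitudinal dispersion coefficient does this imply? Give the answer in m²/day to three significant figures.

2.41 m²/day

At the plume center C_max = M/(n_e·A·√(4πDt)), so D = M²/(4πt·(n_e·A·C_max)²).
n_e·A·C_max = 0.36 × 129 × 0.000609 = 0.02828 kg/m.
D = 6.73²/(4π × 1870 × 0.02828²) = 2.41 m²/day.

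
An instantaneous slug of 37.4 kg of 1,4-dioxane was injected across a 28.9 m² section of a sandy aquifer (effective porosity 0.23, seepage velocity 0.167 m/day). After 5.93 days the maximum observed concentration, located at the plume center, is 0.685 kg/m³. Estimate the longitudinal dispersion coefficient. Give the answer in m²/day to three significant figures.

At the plume center C_max = M/(n_e·A·√(4πDt)), so D = M²/(4πt·(n_e·A·C_max)²).
n_e·A·C_max = 0.23 × 28.9 × 0.685 = 4.553 kg/m.
D = 37.4²/(4π × 5.93 × 4.553²) = 0.905 m²/day.

0.905 m²/day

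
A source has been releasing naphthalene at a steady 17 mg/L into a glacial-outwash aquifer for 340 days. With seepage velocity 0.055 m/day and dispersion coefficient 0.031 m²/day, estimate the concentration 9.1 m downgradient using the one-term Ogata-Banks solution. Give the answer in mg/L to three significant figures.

For a continuous step input, C/C₀ ≈ ½·erfc((x−vt)/(2√(Dt))).
vt = 0.055 × 340 = 18.7 m and 2√(Dt) = 2√(0.031 × 340) = 6.493 m.
Argument (x−vt)/(2√(Dt)) = (9.1 − 18.7)/6.493 = -1.479; ½·erfc(-1.479) = 0.9818.
C = 17 × 0.9818 = 16.7 mg/L.

16.7 mg/L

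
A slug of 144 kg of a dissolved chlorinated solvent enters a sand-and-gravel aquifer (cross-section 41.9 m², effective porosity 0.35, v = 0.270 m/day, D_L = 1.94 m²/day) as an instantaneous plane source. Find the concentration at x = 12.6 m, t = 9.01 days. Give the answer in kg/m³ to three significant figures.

For an instantaneous plane source, C(x,t) = M/(n_e·A·√(4πDt)) · exp(−(x−vt)²/(4Dt)), with n_e·A the pore (flow) area.
Plume center vt = 0.270 × 9.01 = 2.4327 m, so the well at 12.6 m is 10.1673 m downgradient of the peak.
√(4πDt) = 14.82 m, giving peak height M/(n_e·A·√(4πDt)) = 144/(0.35 × 41.9 × 14.82) = 0.6626 kg/m³.
(x−vt)²/(4Dt) = (10.1673)²/(4 × 1.94 × 9.01) = 1.479; exp(−1.479) = 0.2279.
C = 0.6626 × 0.2279 = 0.151 kg/m³.

0.151 kg/m³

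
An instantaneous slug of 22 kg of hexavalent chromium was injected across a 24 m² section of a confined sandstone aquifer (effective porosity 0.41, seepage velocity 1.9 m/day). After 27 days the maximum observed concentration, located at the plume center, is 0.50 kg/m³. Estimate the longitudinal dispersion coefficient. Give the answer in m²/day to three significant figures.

At the plume center C_max = M/(n_e·A·√(4πDt)), so D = M²/(4πt·(n_e·A·C_max)²).
n_e·A·C_max = 0.41 × 24 × 0.50 = 4.920 kg/m.
D = 22²/(4π × 27 × 4.920²) = 0.0589 m²/day.

0.0589 m²/day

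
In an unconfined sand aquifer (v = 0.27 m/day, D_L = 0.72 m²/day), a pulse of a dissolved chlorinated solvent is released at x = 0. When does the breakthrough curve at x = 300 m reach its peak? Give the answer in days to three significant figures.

1100 days

For the 1D instantaneous-source solution, setting ∂C/∂t = 0 at fixed x gives v²t² + 2Dt − x² = 0, so t = (√(D² + v²x²) − D)/v².
√(D² + v²x²) = √(0.72² + 0.27² × 300²) = 81.00; v² = 0.0729.
t = (81.00 − 0.72)/0.0729 = 1100 days (vs. the pure-advection estimate x/v = 1110 d).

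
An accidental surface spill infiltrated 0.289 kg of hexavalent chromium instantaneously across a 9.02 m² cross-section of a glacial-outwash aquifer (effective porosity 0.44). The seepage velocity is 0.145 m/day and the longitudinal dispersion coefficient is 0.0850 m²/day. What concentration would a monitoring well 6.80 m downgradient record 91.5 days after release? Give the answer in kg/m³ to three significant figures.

0.00192 kg/m³

For an instantaneous plane source, C(x,t) = M/(n_e·A·√(4πDt)) · exp(−(x−vt)²/(4Dt)), with n_e·A the pore (flow) area.
Plume center vt = 0.145 × 91.5 = 13.2675 m, so the well at 6.80 m is 6.4675 m upgradient of the peak.
√(4πDt) = 9.886 m, giving peak height M/(n_e·A·√(4πDt)) = 0.289/(0.44 × 9.02 × 9.886) = 0.007366 kg/m³.
(x−vt)²/(4Dt) = (-6.4675)²/(4 × 0.0850 × 91.5) = 1.345; exp(−1.345) = 0.2605.
C = 0.007366 × 0.2605 = 0.00192 kg/m³.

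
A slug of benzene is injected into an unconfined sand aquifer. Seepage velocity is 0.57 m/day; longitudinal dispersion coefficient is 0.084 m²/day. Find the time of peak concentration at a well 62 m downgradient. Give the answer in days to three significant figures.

For the 1D instantaneous-source solution, setting ∂C/∂t = 0 at fixed x gives v²t² + 2Dt − x² = 0, so t = (√(D² + v²x²) − D)/v².
√(D² + v²x²) = √(0.084² + 0.57² × 62²) = 35.34; v² = 0.3249.
t = (35.34 − 0.084)/0.3249 = 109 days (vs. the pure-advection estimate x/v = 109 d).

109 days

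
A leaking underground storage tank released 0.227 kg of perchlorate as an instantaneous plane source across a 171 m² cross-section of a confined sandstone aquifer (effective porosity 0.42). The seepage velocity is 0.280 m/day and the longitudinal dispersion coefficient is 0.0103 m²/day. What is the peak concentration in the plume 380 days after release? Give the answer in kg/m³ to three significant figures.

0.000451 kg/m³

The peak of an instantaneous 1D plume sits at x = vt; there the Gaussian factor is 1 and C_max = M/(n_e·A·√(4πDt)), where n_e·A is the pore area the mass is dissolved in.
√(4πDt) = √(4π × 0.0103 × 380) = 7.013 m, so C_max = 0.227/(0.42 × 171 × 7.013) = 0.000451 kg/m³.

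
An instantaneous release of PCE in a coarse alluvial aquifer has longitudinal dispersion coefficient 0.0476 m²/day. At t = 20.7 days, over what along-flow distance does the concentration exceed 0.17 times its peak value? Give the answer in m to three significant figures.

5.29 m

The plume is Gaussian with σ = √(2Dt) = √(2 × 0.0476 × 20.7) = 1.404 m.
C/C_peak = exp(−Δx²/(2σ²)) = 0.17 ⇒ Δx = σ·√(−2 ln 0.17) = 1.404 × 1.883 = 2.644 m.
Width = 2Δx = 5.29 m.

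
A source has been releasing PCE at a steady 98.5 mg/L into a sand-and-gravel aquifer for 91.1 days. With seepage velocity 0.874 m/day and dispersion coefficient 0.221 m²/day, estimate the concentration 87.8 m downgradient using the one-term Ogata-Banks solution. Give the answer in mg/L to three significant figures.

9.72 mg/L

For a continuous step input, C/C₀ ≈ ½·erfc((x−vt)/(2√(Dt))).
vt = 0.874 × 91.1 = 79.6214 m and 2√(Dt) = 2√(0.221 × 91.1) = 8.974 m.
Argument (x−vt)/(2√(Dt)) = (87.8 − 79.6214)/8.974 = 0.9114; ½·erfc(0.9114) = 0.09871.
C = 98.5 × 0.09871 = 9.72 mg/L.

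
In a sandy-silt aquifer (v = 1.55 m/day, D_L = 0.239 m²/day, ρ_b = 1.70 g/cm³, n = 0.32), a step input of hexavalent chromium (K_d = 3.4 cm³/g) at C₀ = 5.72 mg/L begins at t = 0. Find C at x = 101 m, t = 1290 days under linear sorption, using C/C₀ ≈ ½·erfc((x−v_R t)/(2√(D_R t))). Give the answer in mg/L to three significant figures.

Retardation factor R = 1 + ρ_b·K_d/n = 1 + 1.70 × 3.4/0.32 = 19.06.
Sorption retards both mechanisms: v_R = v/R = 0.08132 m/day, D_R = D/R = 0.01254 m²/day.
v_R·t = 0.08132 × 1290 = 104.9028 m; 2√(D_R t) = 8.044 m; argument = (101 − 104.9028)/8.044 = -0.4852.
C = C₀ × ½·erfc(-0.4852) = 5.72 × 0.7537 = 4.31 mg/L.

4.31 mg/L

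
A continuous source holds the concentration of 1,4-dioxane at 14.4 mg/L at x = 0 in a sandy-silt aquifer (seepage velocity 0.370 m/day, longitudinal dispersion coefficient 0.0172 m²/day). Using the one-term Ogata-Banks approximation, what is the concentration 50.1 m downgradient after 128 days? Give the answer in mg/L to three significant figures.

For a continuous step input, C/C₀ ≈ ½·erfc((x−vt)/(2√(Dt))).
vt = 0.370 × 128 = 47.36 m and 2√(Dt) = 2√(0.0172 × 128) = 2.968 m.
Argument (x−vt)/(2√(Dt)) = (50.1 − 47.36)/2.968 = 0.9232; ½·erfc(0.9232) = 0.09584.
C = 14.4 × 0.09584 = 1.38 mg/L.

1.38 mg/L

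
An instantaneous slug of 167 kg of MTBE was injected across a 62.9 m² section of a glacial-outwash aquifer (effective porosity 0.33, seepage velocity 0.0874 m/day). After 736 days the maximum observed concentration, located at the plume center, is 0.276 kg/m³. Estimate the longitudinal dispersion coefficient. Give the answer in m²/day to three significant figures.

At the plume center C_max = M/(n_e·A·√(4πDt)), so D = M²/(4πt·(n_e·A·C_max)²).
n_e·A·C_max = 0.33 × 62.9 × 0.276 = 5.729 kg/m.
D = 167²/(4π × 736 × 5.729²) = 0.0919 m²/day.

0.0919 m²/day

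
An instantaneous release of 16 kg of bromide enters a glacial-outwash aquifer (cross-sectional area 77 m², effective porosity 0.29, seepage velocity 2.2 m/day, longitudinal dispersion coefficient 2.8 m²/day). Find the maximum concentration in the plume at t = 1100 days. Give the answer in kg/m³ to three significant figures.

The peak of an instantaneous 1D plume sits at x = vt; there the Gaussian factor is 1 and C_max = M/(n_e·A·√(4πDt)), where n_e·A is the pore area the mass is dissolved in.
√(4πDt) = √(4π × 2.8 × 1100) = 196.7 m, so C_max = 16/(0.29 × 77 × 196.7) = 0.00364 kg/m³.

0.00364 kg/m³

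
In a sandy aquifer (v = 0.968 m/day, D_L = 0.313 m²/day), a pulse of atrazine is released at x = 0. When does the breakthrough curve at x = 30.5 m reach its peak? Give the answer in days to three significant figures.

31.2 days

For the 1D instantaneous-source solution, setting ∂C/∂t = 0 at fixed x gives v²t² + 2Dt − x² = 0, so t = (√(D² + v²x²) − D)/v².
√(D² + v²x²) = √(0.313² + 0.968² × 30.5²) = 29.53; v² = 0.937024.
t = (29.53 − 0.313)/0.937024 = 31.2 days (vs. the pure-advection estimate x/v = 31.5 d).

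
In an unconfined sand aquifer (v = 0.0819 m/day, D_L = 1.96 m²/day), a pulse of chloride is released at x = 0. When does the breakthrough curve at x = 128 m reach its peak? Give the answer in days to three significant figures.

For the 1D instantaneous-source solution, setting ∂C/∂t = 0 at fixed x gives v²t² + 2Dt − x² = 0, so t = (√(D² + v²x²) − D)/v².
√(D² + v²x²) = √(1.96² + 0.0819² × 128²) = 10.66; v² = 0.00670761.
t = (10.66 − 1.96)/0.00670761 = 1300 days (vs. the pure-advection estimate x/v = 1560 d).

1300 days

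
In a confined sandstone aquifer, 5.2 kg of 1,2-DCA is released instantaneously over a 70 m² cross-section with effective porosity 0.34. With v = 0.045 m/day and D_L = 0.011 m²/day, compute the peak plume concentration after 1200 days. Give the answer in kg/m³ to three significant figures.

The peak of an instantaneous 1D plume sits at x = vt; there the Gaussian factor is 1 and C_max = M/(n_e·A·√(4πDt)), where n_e·A is the pore area the mass is dissolved in.
√(4πDt) = √(4π × 0.011 × 1200) = 12.88 m, so C_max = 5.2/(0.34 × 70 × 12.88) = 0.0170 kg/m³.

0.0170 kg/m³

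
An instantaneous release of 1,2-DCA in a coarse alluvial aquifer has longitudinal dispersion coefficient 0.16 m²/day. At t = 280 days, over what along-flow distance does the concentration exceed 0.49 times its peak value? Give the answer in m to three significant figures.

The plume is Gaussian with σ = √(2Dt) = √(2 × 0.16 × 280) = 9.466 m.
C/C_peak = exp(−Δx²/(2σ²)) = 0.49 ⇒ Δx = σ·√(−2 ln 0.49) = 9.466 × 1.194 = 11.30 m.
Width = 2Δx = 22.6 m.

22.6 m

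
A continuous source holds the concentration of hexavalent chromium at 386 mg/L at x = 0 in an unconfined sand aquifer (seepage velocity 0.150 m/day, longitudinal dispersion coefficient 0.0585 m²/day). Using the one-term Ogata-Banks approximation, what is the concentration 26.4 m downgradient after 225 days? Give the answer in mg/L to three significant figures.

For a continuous step input, C/C₀ ≈ ½·erfc((x−vt)/(2√(Dt))).
vt = 0.150 × 225 = 33.75 m and 2√(Dt) = 2√(0.0585 × 225) = 7.256 m.
Argument (x−vt)/(2√(Dt)) = (26.4 − 33.75)/7.256 = -1.013; ½·erfc(-1.013) = 0.9240.
C = 386 × 0.9240 = 357 mg/L.

357 mg/L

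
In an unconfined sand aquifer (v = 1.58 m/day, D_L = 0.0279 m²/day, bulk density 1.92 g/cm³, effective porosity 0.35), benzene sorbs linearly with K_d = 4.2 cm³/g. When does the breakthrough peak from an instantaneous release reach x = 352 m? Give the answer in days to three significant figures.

5360 days

Retardation factor R = 1 + ρ_b·K_d/n = 1 + 1.92 × 4.2/0.35 = 24.04.
Sorption retards both mechanisms: v_R = v/R = 0.06572 m/day, D_R = D/R = 0.001161 m²/day.
Peak time from v_R²t² + 2D_R t − x² = 0: t = (√(D_R² + v_R²x²) − D_R)/v_R².
√(D_R² + v_R²x²) = √(0.001161² + 0.06572² × 352²) = 23.13; v_R² = 0.004319.
t = (23.13 − 0.001161)/0.004319 = 5360 days.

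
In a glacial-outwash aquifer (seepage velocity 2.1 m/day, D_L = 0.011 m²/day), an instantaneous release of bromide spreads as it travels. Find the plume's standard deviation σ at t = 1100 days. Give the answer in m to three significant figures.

Dispersive spreading gives a Gaussian with σ² = 2Dt; advection only shifts the center.
σ = √(2 × 0.011 × 1100) = 4.92 m.

4.92 m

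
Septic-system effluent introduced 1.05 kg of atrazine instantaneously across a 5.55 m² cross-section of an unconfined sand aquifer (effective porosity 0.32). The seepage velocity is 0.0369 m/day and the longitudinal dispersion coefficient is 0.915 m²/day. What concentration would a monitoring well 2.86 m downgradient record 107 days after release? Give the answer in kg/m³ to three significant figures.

0.0168 kg/m³

For an instantaneous plane source, C(x,t) = M/(n_e·A·√(4πDt)) · exp(−(x−vt)²/(4Dt)), with n_e·A the pore (flow) area.
Plume center vt = 0.0369 × 107 = 3.9483 m, so the well at 2.86 m is 1.0883 m upgradient of the peak.
√(4πDt) = 35.08 m, giving peak height M/(n_e·A·√(4πDt)) = 1.05/(0.32 × 5.55 × 35.08) = 0.01685 kg/m³.
(x−vt)²/(4Dt) = (-1.0883)²/(4 × 0.915 × 107) = 0.003024; exp(−0.003024) = 0.9970.
C = 0.01685 × 0.9970 = 0.0168 kg/m³.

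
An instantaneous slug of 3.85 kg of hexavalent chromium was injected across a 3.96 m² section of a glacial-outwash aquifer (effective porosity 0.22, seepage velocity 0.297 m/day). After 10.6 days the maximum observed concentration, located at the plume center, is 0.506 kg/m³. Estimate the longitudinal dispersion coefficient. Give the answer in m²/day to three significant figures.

0.573 m²/day

At the plume center C_max = M/(n_e·A·√(4πDt)), so D = M²/(4πt·(n_e·A·C_max)²).
n_e·A·C_max = 0.22 × 3.96 × 0.506 = 0.4408 kg/m.
D = 3.85²/(4π × 10.6 × 0.4408²) = 0.573 m²/day.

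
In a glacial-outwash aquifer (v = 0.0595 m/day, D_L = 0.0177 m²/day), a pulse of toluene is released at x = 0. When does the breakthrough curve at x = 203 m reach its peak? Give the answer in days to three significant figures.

For the 1D instantaneous-source solution, setting ∂C/∂t = 0 at fixed x gives v²t² + 2Dt − x² = 0, so t = (√(D² + v²x²) − D)/v².
√(D² + v²x²) = √(0.0177² + 0.0595² × 203²) = 12.08; v² = 0.00354025.
t = (12.08 − 0.0177)/0.00354025 = 3410 days (vs. the pure-advection estimate x/v = 3410 d).

3410 days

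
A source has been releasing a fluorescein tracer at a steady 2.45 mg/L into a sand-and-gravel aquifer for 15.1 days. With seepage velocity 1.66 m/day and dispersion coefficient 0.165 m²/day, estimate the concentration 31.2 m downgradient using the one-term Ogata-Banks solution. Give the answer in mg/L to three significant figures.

For a continuous step input, C/C₀ ≈ ½·erfc((x−vt)/(2√(Dt))).
vt = 1.66 × 15.1 = 25.066 m and 2√(Dt) = 2√(0.165 × 15.1) = 3.157 m.
Argument (x−vt)/(2√(Dt)) = (31.2 − 25.066)/3.157 = 1.943; ½·erfc(1.943) = 0.003000.
C = 2.45 × 0.003000 = 0.00735 mg/L.

0.00735 mg/L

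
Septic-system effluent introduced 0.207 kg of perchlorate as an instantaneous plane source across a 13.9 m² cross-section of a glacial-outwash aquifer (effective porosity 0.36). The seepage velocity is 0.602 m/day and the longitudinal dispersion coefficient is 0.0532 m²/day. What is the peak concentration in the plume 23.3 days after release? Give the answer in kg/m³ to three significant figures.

The peak of an instantaneous 1D plume sits at x = vt; there the Gaussian factor is 1 and C_max = M/(n_e·A·√(4πDt)), where n_e·A is the pore area the mass is dissolved in.
√(4πDt) = √(4π × 0.0532 × 23.3) = 3.947 m, so C_max = 0.207/(0.36 × 13.9 × 3.947) = 0.0105 kg/m³.

0.0105 kg/m³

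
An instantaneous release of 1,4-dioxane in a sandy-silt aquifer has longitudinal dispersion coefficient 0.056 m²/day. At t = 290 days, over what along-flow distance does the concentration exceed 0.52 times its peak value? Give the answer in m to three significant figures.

The plume is Gaussian with σ = √(2Dt) = √(2 × 0.056 × 290) = 5.699 m.
C/C_peak = exp(−Δx²/(2σ²)) = 0.52 ⇒ Δx = σ·√(−2 ln 0.52) = 5.699 × 1.144 = 6.520 m.
Width = 2Δx = 13.0 m.

13.0 m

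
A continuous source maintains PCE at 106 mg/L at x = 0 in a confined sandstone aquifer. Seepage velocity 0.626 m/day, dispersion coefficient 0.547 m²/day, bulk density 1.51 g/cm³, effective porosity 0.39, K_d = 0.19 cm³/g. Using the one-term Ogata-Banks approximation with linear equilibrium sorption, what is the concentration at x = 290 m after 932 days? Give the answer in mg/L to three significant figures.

103 mg/L

Retardation factor R = 1 + ρ_b·K_d/n = 1 + 1.51 × 0.19/0.39 = 1.736.
Sorption retards both mechanisms: v_R = v/R = 0.3606 m/day, D_R = D/R = 0.3151 m²/day.
v_R·t = 0.3606 × 932 = 336.0792 m; 2√(D_R t) = 34.27 m; argument = (290 − 336.0792)/34.27 = -1.345.
C = C₀ × ½·erfc(-1.345) = 106 × 0.9714 = 103 mg/L.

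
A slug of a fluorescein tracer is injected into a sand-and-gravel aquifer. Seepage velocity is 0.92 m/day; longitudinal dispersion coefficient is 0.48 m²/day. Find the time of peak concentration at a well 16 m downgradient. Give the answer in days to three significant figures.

16.8 days

For the 1D instantaneous-source solution, setting ∂C/∂t = 0 at fixed x gives v²t² + 2Dt − x² = 0, so t = (√(D² + v²x²) − D)/v².
√(D² + v²x²) = √(0.48² + 0.92² × 16²) = 14.73; v² = 0.8464.
t = (14.73 − 0.48)/0.8464 = 16.8 days (vs. the pure-advection estimate x/v = 17.4 d).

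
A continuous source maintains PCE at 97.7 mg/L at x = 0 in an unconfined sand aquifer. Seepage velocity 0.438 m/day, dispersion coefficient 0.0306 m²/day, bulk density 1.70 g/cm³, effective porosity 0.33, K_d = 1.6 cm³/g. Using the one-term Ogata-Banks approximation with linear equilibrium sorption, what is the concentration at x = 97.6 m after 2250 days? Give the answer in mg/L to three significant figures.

96.8 mg/L

Retardation factor R = 1 + ρ_b·K_d/n = 1 + 1.70 × 1.6/0.33 = 9.242.
Sorption retards both mechanisms: v_R = v/R = 0.04739 m/day, D_R = D/R = 0.003311 m²/day.
v_R·t = 0.04739 × 2250 = 106.6275 m; 2√(D_R t) = 5.459 m; argument = (97.6 − 106.6275)/5.459 = -1.654.
C = C₀ × ½·erfc(-1.654) = 97.7 × 0.9903 = 96.8 mg/L.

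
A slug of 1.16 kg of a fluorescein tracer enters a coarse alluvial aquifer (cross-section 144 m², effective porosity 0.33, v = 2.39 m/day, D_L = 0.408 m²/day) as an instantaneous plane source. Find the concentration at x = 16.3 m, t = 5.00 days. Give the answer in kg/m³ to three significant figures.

For an instantaneous plane source, C(x,t) = M/(n_e·A·√(4πDt)) · exp(−(x−vt)²/(4Dt)), with n_e·A the pore (flow) area.
Plume center vt = 2.39 × 5.00 = 11.95 m, so the well at 16.3 m is 4.35 m downgradient of the peak.
√(4πDt) = 5.063 m, giving peak height M/(n_e·A·√(4πDt)) = 1.16/(0.33 × 144 × 5.063) = 0.004821 kg/m³.
(x−vt)²/(4Dt) = (4.35)²/(4 × 0.408 × 5.00) = 2.319; exp(−2.319) = 0.09837.
C = 0.004821 × 0.09837 = 0.000474 kg/m³.

0.000474 kg/m³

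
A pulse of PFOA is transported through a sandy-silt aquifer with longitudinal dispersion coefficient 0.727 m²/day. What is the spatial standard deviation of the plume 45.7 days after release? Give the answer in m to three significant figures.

8.15 m

Dispersive spreading gives a Gaussian with σ² = 2Dt; advection only shifts the center.
σ = √(2 × 0.727 × 45.7) = 8.15 m.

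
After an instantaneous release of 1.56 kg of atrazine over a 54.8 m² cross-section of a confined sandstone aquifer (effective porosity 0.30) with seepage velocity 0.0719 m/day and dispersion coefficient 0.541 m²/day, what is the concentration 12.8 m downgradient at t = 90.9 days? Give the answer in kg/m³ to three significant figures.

For an instantaneous plane source, C(x,t) = M/(n_e·A·√(4πDt)) · exp(−(x−vt)²/(4Dt)), with n_e·A the pore (flow) area.
Plume center vt = 0.0719 × 90.9 = 6.53571 m, so the well at 12.8 m is 6.26429 m downgradient of the peak.
√(4πDt) = 24.86 m, giving peak height M/(n_e·A·√(4πDt)) = 1.56/(0.30 × 54.8 × 24.86) = 0.003817 kg/m³.
(x−vt)²/(4Dt) = (6.26429)²/(4 × 0.541 × 90.9) = 0.1995; exp(−0.1995) = 0.8191.
C = 0.003817 × 0.8191 = 0.00313 kg/m³.

0.00313 kg/m³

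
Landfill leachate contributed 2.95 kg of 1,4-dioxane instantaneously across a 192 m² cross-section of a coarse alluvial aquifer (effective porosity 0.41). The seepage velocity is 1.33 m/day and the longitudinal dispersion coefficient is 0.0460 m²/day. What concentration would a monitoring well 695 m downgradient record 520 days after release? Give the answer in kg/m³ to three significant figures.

0.00192 kg/m³

For an instantaneous plane source, C(x,t) = M/(n_e·A·√(4πDt)) · exp(−(x−vt)²/(4Dt)), with n_e·A the pore (flow) area.
Plume center vt = 1.33 × 520 = 691.6 m, so the well at 695 m is 3.4 m downgradient of the peak.
√(4πDt) = 17.34 m, giving peak height M/(n_e·A·√(4πDt)) = 2.95/(0.41 × 192 × 17.34) = 0.002161 kg/m³.
(x−vt)²/(4Dt) = (3.4)²/(4 × 0.0460 × 520) = 0.1208; exp(−0.1208) = 0.8862.
C = 0.002161 × 0.8862 = 0.00192 kg/m³.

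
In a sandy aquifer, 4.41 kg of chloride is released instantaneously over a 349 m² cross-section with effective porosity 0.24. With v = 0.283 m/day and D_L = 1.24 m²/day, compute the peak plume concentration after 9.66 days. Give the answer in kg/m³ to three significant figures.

The peak of an instantaneous 1D plume sits at x = vt; there the Gaussian factor is 1 and C_max = M/(n_e·A·√(4πDt)), where n_e·A is the pore area the mass is dissolved in.
√(4πDt) = √(4π × 1.24 × 9.66) = 12.27 m, so C_max = 4.41/(0.24 × 349 × 12.27) = 0.00429 kg/m³.

0.00429 kg/m³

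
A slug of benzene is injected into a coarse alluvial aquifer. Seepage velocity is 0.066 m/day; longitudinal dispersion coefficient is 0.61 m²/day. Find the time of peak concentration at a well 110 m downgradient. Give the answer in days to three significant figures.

For the 1D instantaneous-source solution, setting ∂C/∂t = 0 at fixed x gives v²t² + 2Dt − x² = 0, so t = (√(D² + v²x²) − D)/v².
√(D² + v²x²) = √(0.61² + 0.066² × 110²) = 7.286; v² = 0.004356.
t = (7.286 − 0.61)/0.004356 = 1530 days (vs. the pure-advection estimate x/v = 1670 d).

1530 days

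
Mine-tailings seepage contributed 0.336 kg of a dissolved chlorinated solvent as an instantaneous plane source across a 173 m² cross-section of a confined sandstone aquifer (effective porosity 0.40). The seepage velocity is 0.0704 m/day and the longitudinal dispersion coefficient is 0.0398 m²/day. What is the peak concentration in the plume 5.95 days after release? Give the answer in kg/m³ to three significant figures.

The peak of an instantaneous 1D plume sits at x = vt; there the Gaussian factor is 1 and C_max = M/(n_e·A·√(4πDt)), where n_e·A is the pore area the mass is dissolved in.
√(4πDt) = √(4π × 0.0398 × 5.95) = 1.725 m, so C_max = 0.336/(0.40 × 173 × 1.725) = 0.00281 kg/m³.

0.00281 kg/m³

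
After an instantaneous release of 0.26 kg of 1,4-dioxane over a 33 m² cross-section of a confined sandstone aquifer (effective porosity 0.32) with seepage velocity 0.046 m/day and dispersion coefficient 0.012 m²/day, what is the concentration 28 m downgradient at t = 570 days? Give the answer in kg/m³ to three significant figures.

0.00237 kg/m³

For an instantaneous plane source, C(x,t) = M/(n_e·A·√(4πDt)) · exp(−(x−vt)²/(4Dt)), with n_e·A the pore (flow) area.
Plume center vt = 0.046 × 570 = 26.22 m, so the well at 28 m is 1.78 m downgradient of the peak.
√(4πDt) = 9.271 m, giving peak height M/(n_e·A·√(4πDt)) = 0.26/(0.32 × 33 × 9.271) = 0.002656 kg/m³.
(x−vt)²/(4Dt) = (1.78)²/(4 × 0.012 × 570) = 0.1158; exp(−0.1158) = 0.8907.
C = 0.002656 × 0.8907 = 0.00237 kg/m³.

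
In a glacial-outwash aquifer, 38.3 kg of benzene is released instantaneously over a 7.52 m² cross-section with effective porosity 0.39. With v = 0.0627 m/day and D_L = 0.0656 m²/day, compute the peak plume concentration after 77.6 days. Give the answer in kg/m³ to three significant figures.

The peak of an instantaneous 1D plume sits at x = vt; there the Gaussian factor is 1 and C_max = M/(n_e·A·√(4πDt)), where n_e·A is the pore area the mass is dissolved in.
√(4πDt) = √(4π × 0.0656 × 77.6) = 7.998 m, so C_max = 38.3/(0.39 × 7.52 × 7.998) = 1.63 kg/m³.

1.63 kg/m³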